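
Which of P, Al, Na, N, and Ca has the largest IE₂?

Na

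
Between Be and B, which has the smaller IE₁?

Be is in period 2, group 2; B is in period 2, group 13.
Across a period the outer electron is held more tightly (higher IE₁); down a group it sits in a higher shell, more shielded, and comes off more easily.
All lie in period 2; the across-period trend (first ionization energy increases left to right) applies, with the exception below.
Note the exception: Be has a higher first ionization energy than B, contrary to the simple trend — removing B's lone 2p electron is easier than breaking Be's filled 2s².
For reference (kJ/mol): Be 900, B 801.
So B has the smaller IE₁ (B < Be).

B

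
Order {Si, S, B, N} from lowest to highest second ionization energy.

Si < S < B < N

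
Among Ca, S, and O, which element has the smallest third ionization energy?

S

The third ionization energy removes an electron from the +2 ion. For each element: Ca²⁺ is the bare [Ar] core; S²⁺ still has 4 valence electrons; O²⁺ still has 4 valence electrons.
Usually core removal costs more than valence removal, but here the competition is close: a tightly held n=2 valence electron can cost more to remove than an n=3 core electron, so the actual values have to decide it.
Valence configurations: S²⁺ [Ne]3s²3p², O²⁺ [He]2s²2p².
Approximate IE_3 values (kJ/mol): Ca 4912, S 3357, O 5300.
Overall IE_3 order: S < Ca < O.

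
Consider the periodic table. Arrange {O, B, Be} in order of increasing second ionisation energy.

Be, B, O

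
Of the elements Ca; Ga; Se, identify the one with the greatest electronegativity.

Se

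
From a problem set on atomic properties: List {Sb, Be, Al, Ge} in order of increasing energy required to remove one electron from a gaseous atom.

Be is in period 2, group 2; Al is in period 3, group 13; Ge is in period 4, group 14; Sb is in period 5, group 15.
IE₁ increases left→right with effective nuclear charge and decreases top→bottom as the valence shell moves farther out.
These sit on a diagonal, where the across-period and down-group effects partly cancel.
Ge > Al: period and group pull opposite ways; the across-period shift dominates (762 vs 578 kJ/mol).
Sb > Ge: period and group pull opposite ways; the across-period shift dominates (831 vs 762 kJ/mol).
Be > Sb: the two effects oppose for this pair; the down-group effect wins (900 vs 831 kJ/mol).
Tabulated first ionization energy (kJ/mol): Be 900, Al 578, Ge 762, Sb 831.
So from lowest to highest: Al < Ge < Sb < Be.

Al < Ge < Sb < Be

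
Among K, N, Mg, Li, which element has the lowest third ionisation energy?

K

IE_3 is the cost of taking one more electron from the +2 cation: K²⁺ is already 1 electron into the core; N²⁺ still has 3 valence electrons; Mg²⁺ is the bare [Ne] core; Li²⁺ is already 1 electron into the core.
Usually core removal costs more than valence removal, but here the competition is close: a tightly held n=2 valence electron can cost more to remove than an n=3 core electron, so the actual values have to decide it.
Tabulated IE_3 (kJ/mol): K 4420, N 4578, Mg 7733, Li 11815.
So the third ionization energies run K < N < Mg < Li.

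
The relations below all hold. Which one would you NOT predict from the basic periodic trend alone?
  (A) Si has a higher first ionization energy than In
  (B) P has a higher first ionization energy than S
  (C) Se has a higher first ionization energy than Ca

(B)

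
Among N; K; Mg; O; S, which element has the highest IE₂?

After 1 electron has been removed, what remains? N⁺ still has 4 valence electrons; K⁺ is the bare [Ar] core; Mg⁺ still has 1 valence electron; O⁺ still has 5 valence electrons; S⁺ still has 5 valence electrons.
Usually core removal costs more than valence removal, but here the competition is close: a tightly held n=2 valence electron can cost more to remove than an n=3 core electron, so the actual values have to decide it.
Valence configurations: N⁺ [He]2s²2p², Mg⁺ [Ne]3s¹, O⁺ [He]2s²2p³, S⁺ [Ne]3s²3p³.
Approximate IE_2 values (kJ/mol): N 2856, K 3052, Mg 1451, O 3388, S 2252.
So the second ionization energies run Mg < S < N < K < O.

O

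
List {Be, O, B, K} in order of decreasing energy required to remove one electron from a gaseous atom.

O, Be, B, K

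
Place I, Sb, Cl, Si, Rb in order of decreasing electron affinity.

Si is in period 3, group 14; Cl is in period 3, group 17; Rb is in period 5, group 1; Sb is in period 5, group 15; I is in period 5, group 17.
Electron affinity generally becomes more exothermic across a period toward the halogens and less exothermic down a group.
Here both period and group differ, so the two effects have to be weighed against each other.
Sb > Rb: Sb lies to the right of Rb in period 5, so the across-period effect alone puts Sb higher.
Si > Sb: the two effects oppose for this pair; the down-group effect wins (134 vs 103 kJ/mol).
I > Si: period and group pull opposite ways; the across-period shift dominates (295 vs 134 kJ/mol).
Cl > I: they share group 17; the group trend gives Cl the larger value.
Approximate values (kJ/mol): Si 134, Cl 349, Rb 47, Sb 103, I 295.
So from highest to lowest: Cl > I > Si > Sb > Rb.

Cl > I > Si > Sb > Rb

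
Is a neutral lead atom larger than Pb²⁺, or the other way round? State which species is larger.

Forming Pb²⁺ removes 2 electrons from Pb. Fewer electrons for the same nuclear charge means less shielding and a higher Z_eff on the remaining electrons.
A cation is smaller than its parent atom: Pb²⁺ < Pb.

Pb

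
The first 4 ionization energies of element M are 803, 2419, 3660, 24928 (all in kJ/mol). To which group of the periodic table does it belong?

Look for the largest jump between consecutive ionization energies: IE4/IE3 ≈ 6.8, far larger than any earlier ratio.
That jump marks the point where a core electron is being removed. So the atom has 3 valence electrons.
A main-group element with 3 valence electrons is in group 13.

Group 13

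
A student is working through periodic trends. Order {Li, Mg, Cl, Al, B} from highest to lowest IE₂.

Li > B > Cl > Al > Mg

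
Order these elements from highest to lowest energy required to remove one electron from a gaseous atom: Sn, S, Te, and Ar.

First ionization energy rises across a period (greater Z_eff holds electrons more tightly) and falls down a group (valence electrons are farther from the nucleus).
Neither a single period nor a single group — weigh both effects.
Te > Sn: Te lies to the right of Sn in period 5, so the across-period effect alone puts Te higher.
S > Te: S sits above Te in group 16, so the down-group effect alone puts S higher.
Ar > S: both are in period 3; the period trend gives Ar the larger value.
Tabulated first ionization energy (kJ/mol): S 1000, Ar 1521, Sn 709, Te 869.
So from highest to lowest: Ar > S > Te > Sn.

Ar > S > Te > Sn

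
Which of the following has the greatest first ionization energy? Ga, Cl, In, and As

Cl is in period 3, group 17; Ga is in period 4, group 13; As is in period 4, group 15; In is in period 5, group 13.
Removing the outermost electron gets harder across a period and easier down a group.
Here both period and group differ, so the two effects have to be weighed against each other.
Ga > In: they share group 13; the group trend gives Ga the larger value.
As > Ga: As lies to the right of Ga in period 4, so the across-period effect alone puts As higher.
Cl > As: relative to As, both the across-period and down-group shifts push Cl's first ionization energy up.
Tabulated first ionization energy (kJ/mol): Cl 1251, Ga 579, As 947, In 558.
The greatest first ionization energy among these belongs to Cl.

Cl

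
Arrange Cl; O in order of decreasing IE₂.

O, Cl

Consider each +1 ion: Cl⁺ still has 6 valence electrons; O⁺ still has 5 valence electrons.
All are still removing valence electrons, so compare the +1 ions as you would atoms: IE_2 generally rises across a period (higher Z_eff) and falls down a group (larger shell), subject to the usual subshell exceptions.
Valence configurations: Cl⁺ [Ne]3s²3p⁴, O⁺ [He]2s²2p³.
Approximate IE_2 values (kJ/mol): Cl 2298, O 3388.
Hence IE_2: Cl < O.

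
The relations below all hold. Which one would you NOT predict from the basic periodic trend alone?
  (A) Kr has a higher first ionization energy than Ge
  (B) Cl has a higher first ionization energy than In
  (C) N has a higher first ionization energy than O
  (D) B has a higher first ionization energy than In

The general trend: first ionization energy increases across a period and decreases down a group.
(A) Kr (period 4, group 18) vs Ge (period 4, group 14): the stated order agrees with the simple trend.
(B) Cl (period 3, group 17) vs In (period 5, group 13): the stated order agrees with the simple trend.
(C) N (period 2, group 15) vs O (period 2, group 16): the stated order contradicts the simple trend.
(D) B (period 2, group 13) vs In (period 5, group 13): the stated order agrees with the simple trend.
The exception is (C): pairing an electron in O's 2p⁴ costs repulsion energy, so O ionizes more easily than half-filled N (2p³).

(C)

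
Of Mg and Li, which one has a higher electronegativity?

Li is in period 2, group 1; Mg is in period 3, group 2.
EN rises left→right (higher Z_eff, smaller atoms) and falls top→bottom (larger, more shielded atoms).
These span different periods and groups, so the two trends combine.
Mg > Li: the two effects oppose for this pair; the across-period effect wins (1.31 vs 0.98).
For reference (Pauling): Li 0.98, Mg 1.31.
So Mg has the higher electronegativity (Mg > Li).

Mg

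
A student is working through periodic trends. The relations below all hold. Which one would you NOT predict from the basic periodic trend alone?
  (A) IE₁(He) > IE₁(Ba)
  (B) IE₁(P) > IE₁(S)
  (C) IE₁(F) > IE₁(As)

The general trend: first ionisation energy increases across a period and decreases down a group.
(A) He (period 1, group 18) vs Ba (period 6, group 2): the stated order agrees with the simple trend.
(B) P (period 3, group 15) vs S (period 3, group 16): the stated order contradicts the simple trend.
(C) F (period 2, group 17) vs As (period 4, group 15): the stated order agrees with the simple trend.
The exception is (B): S (3p⁴) ionizes more easily than half-filled P (3p³) because the paired 3p electron in S is pushed out by e⁻–e⁻ repulsion.

(B)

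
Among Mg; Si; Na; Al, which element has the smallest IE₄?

IE_4 is the cost of taking one more electron from the +3 cation: Mg³⁺ is already 1 electron into the core; Si³⁺ still has 1 valence electron; Na³⁺ is already 2 electrons into the core; Al³⁺ is the bare [Ne] core.
Core electrons are held far more tightly than valence electrons, so Na, Mg and Al top the IE_4 order.
The numbers (kJ/mol): Mg 10543, Si 4356, Na 9543, Al 11577.
So the fourth ionization energies run Si < Na < Mg < Al.

Si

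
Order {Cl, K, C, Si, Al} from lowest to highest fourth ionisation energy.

The fourth ionization energy removes an electron from the +3 ion. For each element: Cl³⁺ still has 4 valence electrons; K³⁺ is already 2 electrons into the core; C³⁺ still has 1 valence electron; Si³⁺ still has 1 valence electron; Al³⁺ is the bare [Ne] core.
Usually core removal costs more than valence removal, but here the competition is close: a tightly held n=2 valence electron can cost more to remove than an n=3 core electron, so the actual values have to decide it.
Valence configurations: Cl³⁺ [Ne]3s²3p², C³⁺ [He]2s¹, Si³⁺ [Ne]3s¹.
The numbers (kJ/mol): Cl 5159, K 5877, C 6223, Si 4356, Al 11577.
Overall IE_4 order: Si < Cl < K < C < Al.

Si < Cl < K < C < Al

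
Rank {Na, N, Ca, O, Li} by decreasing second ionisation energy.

Li, Na, O, N, Ca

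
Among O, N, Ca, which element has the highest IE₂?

The second ionization energy removes an electron from the +1 ion. For each element: O⁺ still has 5 valence electrons; N⁺ still has 4 valence electrons; Ca⁺ still has 1 valence electron.
All are still removing valence electrons, so compare the +1 ions as you would atoms: IE_2 generally rises across a period (higher Z_eff) and falls down a group (larger shell), subject to the usual subshell exceptions.
Valence configurations: O⁺ [He]2s²2p³, N⁺ [He]2s²2p², Ca⁺ [Ar]4s¹.
Approximate IE_2 values (kJ/mol): O 3388, N 2856, Ca 1145.
So the second ionization energies run Ca < N < O.

O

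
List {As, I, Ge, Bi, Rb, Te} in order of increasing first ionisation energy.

Rb, Bi, Ge, Te, As, I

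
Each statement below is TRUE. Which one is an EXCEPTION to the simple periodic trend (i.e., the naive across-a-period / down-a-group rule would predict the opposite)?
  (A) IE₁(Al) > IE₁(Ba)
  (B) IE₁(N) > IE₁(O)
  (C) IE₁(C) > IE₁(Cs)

The general trend: IE₁ increases across a period and decreases down a group.
(A) Al (period 3, group 13) vs Ba (period 6, group 2): the stated order agrees with the simple trend.
(B) N (period 2, group 15) vs O (period 2, group 16): the stated order contradicts the simple trend.
(C) C (period 2, group 14) vs Cs (period 6, group 1): the stated order agrees with the simple trend.
The exception is (B): pairing an electron in O's 2p⁴ costs repulsion energy, so O ionizes more easily than half-filled N (2p³).

(B)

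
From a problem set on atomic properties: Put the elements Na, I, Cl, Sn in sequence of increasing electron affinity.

Atoms with high Z_eff and room in the valence shell (especially the halogens) have the most exothermic electron affinities.
These span different periods and groups, so the two trends combine.
Sn > Na: the two effects oppose for this pair; the across-period effect wins (107 vs 53 kJ/mol).
I > Sn: I lies to the right of Sn in period 5, so the across-period effect alone puts I higher.
Cl > I: Cl sits above I in group 17, so the down-group effect alone puts Cl higher.
Approximate values (kJ/mol): Na 53, Cl 349, Sn 107, I 295.
So from lowest to highest: Na < Sn < I < Cl.

Na < Sn < I < Cl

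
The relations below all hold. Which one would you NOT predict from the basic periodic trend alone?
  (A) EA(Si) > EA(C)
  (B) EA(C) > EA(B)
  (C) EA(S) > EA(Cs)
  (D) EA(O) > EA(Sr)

(A)

The general trend: electron affinity increases across a period and decreases down a group.
(A) Si (period 3, group 14) vs C (period 2, group 14): the stated order contradicts the simple trend.
(B) C (period 2, group 14) vs B (period 2, group 13): the stated order agrees with the simple trend.
(C) S (period 3, group 16) vs Cs (period 6, group 1): the stated order agrees with the simple trend.
(D) O (period 2, group 16) vs Sr (period 5, group 2): the stated order agrees with the simple trend.
The exception is (A): Si's larger, more diffuse 3p orbitals accept an added electron slightly more readily than C's compact 2p.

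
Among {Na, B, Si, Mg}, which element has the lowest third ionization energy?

Si

IE_3 is the cost of taking one more electron from the +2 cation: Na²⁺ is already 1 electron into the core; B²⁺ still has 1 valence electron; Si²⁺ still has 2 valence electrons; Mg²⁺ is the bare [Ne] core.
Breaking into a closed-shell core is much more expensive than removing a leftover valence electron — Na and Mg have the largest IE_3 here.
Valence configurations: B²⁺ [He]2s¹, Si²⁺ [Ne]3s².
Tabulated IE_3 (kJ/mol): Na 6910, B 3660, Si 3232, Mg 7733.
Overall IE_3 order: Si < B < Na < Mg.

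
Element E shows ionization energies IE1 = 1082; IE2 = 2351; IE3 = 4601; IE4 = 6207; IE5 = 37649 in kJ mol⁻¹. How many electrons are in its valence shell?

4

Look for the largest jump between consecutive ionization energies: IE5/IE4 ≈ 6.1, far larger than any earlier ratio.
That jump marks the point where a core electron is being removed. So the atom has 4 valence electrons.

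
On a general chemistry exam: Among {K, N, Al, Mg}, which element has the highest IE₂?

K

Consider each +1 ion: K⁺ is the bare [Ar] core; N⁺ still has 4 valence electrons; Al⁺ still has 2 valence electrons; Mg⁺ still has 1 valence electron.
Pulling an electron out of a noble-gas core costs far more than removing a remaining valence electron, so K sits at the high end of IE_2.
Valence configurations: N⁺ [He]2s²2p², Al⁺ [Ne]3s², Mg⁺ [Ne]3s¹.
Tabulated IE_2 (kJ/mol): K 3052, N 2856, Al 1817, Mg 1451.
Hence IE_2: Mg < Al < N < K.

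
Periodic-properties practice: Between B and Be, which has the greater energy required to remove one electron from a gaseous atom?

First ionization energy rises across a period (greater Z_eff holds electrons more tightly) and falls down a group (valence electrons are farther from the nucleus).
All lie in period 2; the across-period trend (first ionization energy increases left to right) applies, with the exception below.
Note the exception: Be has a higher first ionization energy than B, contrary to the simple trend — removing B's lone 2p electron is easier than breaking Be's filled 2s².
Approximate values (kJ/mol): Be 900, B 801.
So Be has the greater energy required to remove one electron from a gaseous atom (Be > B).

Be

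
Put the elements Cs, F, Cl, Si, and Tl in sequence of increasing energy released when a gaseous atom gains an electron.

F is in period 2, group 17; Si is in period 3, group 14; Cl is in period 3, group 17; Cs is in period 6, group 1; Tl is in period 6, group 13.
EA tends to increase across a period and decrease down a group, though the pattern is less regular than for IE or radius.
Here both period and group differ, so the two effects have to be weighed against each other.
Cs > Tl: this pair runs against the simple trend — see the exception note.
Si > Cs: both effects reinforce here, so Si is clearly the higher of the two.
F > Si: both effects reinforce here, so F is clearly the higher of the two.
Cl > F: this pair runs against the simple trend — see the exception note.
Note the exception: Cs has a higher electron affinity than Tl, contrary to the simple trend — Tl's ns²np¹ configuration gives only a small electron affinity — the sparsely filled np subshell binds an added electron weakly.
Note the exception: Cl has a higher electron affinity than F, contrary to the simple trend — F's small 2p subshell makes the incoming electron feel strong e⁻–e⁻ repulsion, so Cl actually releases more energy on gaining an electron.
For reference (kJ/mol): F 328, Si 134, Cl 349, Cs 46, Tl 19.
So from lowest to highest: Tl < Cs < Si < F < Cl.

Tl < Cs < Si < F < Cl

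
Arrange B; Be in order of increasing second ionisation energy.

IE_2 is the cost of taking one more electron from the +1 cation: B⁺ still has 2 valence electrons; Be⁺ still has 1 valence electron.
All are still removing valence electrons, so compare the +1 ions as you would atoms: IE_2 generally rises across a period (higher Z_eff) and falls down a group (larger shell), subject to the usual subshell exceptions.
Valence configurations: B⁺ [He]2s², Be⁺ [He]2s¹.
Tabulated IE_2 (kJ/mol): B 2427, Be 1757.
Hence IE_2: Be < B.

Be, B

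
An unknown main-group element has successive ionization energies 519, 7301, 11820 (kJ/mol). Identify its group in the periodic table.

Group 1

Look for the largest jump between consecutive ionization energies: IE2/IE1 ≈ 14.1, far larger than any earlier ratio.
That jump marks the point where a core electron is being removed. So the atom has 1 valence electron.
A main-group element with 1 valence electron is in group 1.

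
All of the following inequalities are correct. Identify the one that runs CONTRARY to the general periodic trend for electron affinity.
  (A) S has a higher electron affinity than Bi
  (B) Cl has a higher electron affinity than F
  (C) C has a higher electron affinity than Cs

(B)

The general trend: electron affinity increases across a period and decreases down a group.
(A) S (period 3, group 16) vs Bi (period 6, group 15): the stated order agrees with the simple trend.
(B) Cl (period 3, group 17) vs F (period 2, group 17): the stated order contradicts the simple trend.
(C) C (period 2, group 14) vs Cs (period 6, group 1): the stated order agrees with the simple trend.
The exception is (B): F's small 2p subshell makes the incoming electron feel strong e⁻–e⁻ repulsion, so Cl actually releases more energy on gaining an electron.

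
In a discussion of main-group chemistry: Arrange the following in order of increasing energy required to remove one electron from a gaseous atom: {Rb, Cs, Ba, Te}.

Cs < Rb < Ba < Te

Rb is in period 5, group 1; Te is in period 5, group 16; Cs is in period 6, group 1; Ba is in period 6, group 2.
First ionization energy rises across a period (greater Z_eff holds electrons more tightly) and falls down a group (valence electrons are farther from the nucleus).
These span different periods and groups, so the two trends combine.
Rb > Cs: they share group 1; the group trend gives Rb the larger value.
Ba > Rb: the two effects oppose for this pair; the across-period effect wins (503 vs 403 kJ/mol).
Te > Ba: both effects reinforce here, so Te is clearly the higher of the two.
Approximate values (kJ/mol): Rb 403, Te 869, Cs 376, Ba 503.
So from lowest to highest: Cs < Rb < Ba < Te.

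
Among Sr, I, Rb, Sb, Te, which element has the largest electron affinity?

Rb is in period 5, group 1; Sr is in period 5, group 2; Sb is in period 5, group 15; Te is in period 5, group 16; I is in period 5, group 17.
Adding an electron releases more energy for atoms nearer the top right (short of the noble gases).
All lie in period 5; the across-period trend (electron affinity increases left to right) applies, with the exception below.
Note the exception: Rb has a higher electron affinity than Sr, contrary to the simple trend — adding an electron to Sr (ns²) has to open a new, higher-energy np subshell, which is unfavourable.
Approximate values (kJ/mol): Rb 47, Sr 5, Sb 103, Te 190, I 295.
The largest electron affinity among these belongs to I.

I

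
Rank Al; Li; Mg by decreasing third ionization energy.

IE_3 is the cost of taking one more electron from the +2 cation: Al²⁺ still has 1 valence electron; Li²⁺ is already 1 electron into the core; Mg²⁺ is the bare [Ne] core.
Pulling an electron out of a noble-gas core costs far more than removing a remaining valence electron, so Mg and Li sit at the high end of IE_3.
Tabulated IE_3 (kJ/mol): Al 2745, Li 11815, Mg 7733.
Hence IE_3: Al < Mg < Li.

Li, Mg, Al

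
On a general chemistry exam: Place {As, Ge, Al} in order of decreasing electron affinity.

Ge > As > Al

Al is in period 3, group 13; Ge is in period 4, group 14; As is in period 4, group 15.
EA tends to increase across a period and decrease down a group, though the pattern is less regular than for IE or radius.
These span different periods and groups, so the two trends combine.
As > Al: period and group pull opposite ways; the across-period shift dominates (78 vs 42 kJ/mol).
Ge > As: this pair runs against the simple trend — see the exception note.
Note the exception: Ge has a higher electron affinity than As, contrary to the simple trend — adding an electron to As's half-filled 4p³ is unfavourable, so Ge (4p²) has the more exothermic EA.
Approximate values (kJ/mol): Al 42, Ge 119, As 78.
So from highest to lowest: Ge > As > Al.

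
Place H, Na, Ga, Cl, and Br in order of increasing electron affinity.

Ga, Na, H, Br, Cl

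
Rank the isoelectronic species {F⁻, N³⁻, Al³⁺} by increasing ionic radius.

All of these have 10 electrons, so size is governed by nuclear charge alone: the more protons, the stronger the pull on the same electron cloud, and the smaller the ion.
Nuclear charges: Al³⁺ (Z=13), F⁻ (Z=9), N³⁻ (Z=7).
Smallest to largest: Al³⁺ < F⁻ < N³⁻.

Al³⁺ < F⁻ < N³⁻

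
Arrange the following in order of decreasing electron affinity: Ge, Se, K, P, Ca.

Se, Ge, P, K, Ca

P is in period 3, group 15; K is in period 4, group 1; Ca is in period 4, group 2; Ge is in period 4, group 14; Se is in period 4, group 16.
Atoms with high Z_eff and room in the valence shell (especially the halogens) have the most exothermic electron affinities.
These span different periods and groups, so the two trends combine.
K > Ca: this pair runs against the simple trend — see the exception note.
P > K: relative to K, both the across-period and down-group shifts push P's electron affinity up.
Ge > P: this pair runs against the simple trend — see the exception note.
Se > Ge: Se lies to the right of Ge in period 4, so the across-period effect alone puts Se higher.
Note the exception: K has a higher electron affinity than Ca, contrary to the simple trend — adding an electron to Ca (ns²) has to open a new, higher-energy np subshell, which is unfavourable.
Note the exception: Ge has a higher electron affinity than P, contrary to the simple trend — adding an electron to P's half-filled np³ subshell costs electron-pairing energy.
For reference (kJ/mol): P 72, K 48, Ca 2, Ge 119, Se 195.
So from highest to lowest: Se > Ge > P > K > Ca.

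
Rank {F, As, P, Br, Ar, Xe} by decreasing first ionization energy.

Across a period the outer electron is held more tightly (higher IE₁); down a group it sits in a higher shell, more shielded, and comes off more easily.
Neither a single period nor a single group — weigh both effects.
P > As: they share group 15; the group trend gives P the larger value.
Br > P: period and group pull opposite ways; the across-period shift dominates (1140 vs 1012 kJ/mol).
Xe > Br: period and group pull opposite ways; the across-period shift dominates (1170 vs 1140 kJ/mol).
Ar > Xe: they share group 18; the group trend gives Ar the larger value.
F > Ar: period and group pull opposite ways; the down-group shift dominates (1681 vs 1521 kJ/mol).
Tabulated first ionization energy (kJ/mol): F 1681, P 1012, Ar 1521, As 947, Br 1140, Xe 1170.
So from highest to lowest: F > Ar > Xe > Br > P > As.

F > Ar > Xe > Br > P > As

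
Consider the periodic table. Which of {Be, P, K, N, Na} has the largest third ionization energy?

Be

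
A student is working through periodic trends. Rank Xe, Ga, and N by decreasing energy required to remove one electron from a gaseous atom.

N > Xe > Ga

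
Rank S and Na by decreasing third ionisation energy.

Na > S

Consider each +2 ion: S²⁺ still has 4 valence electrons; Na²⁺ is already 1 electron into the core.
Core electrons are held far more tightly than valence electrons, so Na tops the IE_3 order.
Approximate IE_3 values (kJ/mol): S 3357, Na 6910.
So the third ionization energies run S < Na.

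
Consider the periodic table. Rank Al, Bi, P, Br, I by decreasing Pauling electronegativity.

Br, I, P, Bi, Al

Atoms toward the upper right of the periodic table pull bonding electrons most strongly.
These span different periods and groups, so the two trends combine.
Bi > Al: period and group pull opposite ways; the across-period shift dominates (2.02 vs 1.61).
P > Bi: P sits above Bi in group 15, so the down-group effect alone puts P higher.
I > P: the two effects oppose for this pair; the across-period effect wins (2.66 vs 2.19).
Br > I: Br sits above I in group 17, so the down-group effect alone puts Br higher.
Tabulated electronegativity (Pauling): Al 1.61, P 2.19, Br 2.96, I 2.66, Bi 2.02.
So from highest to lowest: Br > I > P > Bi > Al.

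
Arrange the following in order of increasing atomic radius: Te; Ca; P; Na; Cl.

Na is in period 3, group 1; P is in period 3, group 15; Cl is in period 3, group 17; Ca is in period 4, group 2; Te is in period 5, group 16.
Atomic radius shrinks across a period as nuclear charge pulls the same shell inward, and grows down a group as new shells are added.
These span different periods and groups, so the two trends combine.
P > Cl: P lies to the left of Cl in period 3, so the across-period effect alone puts P larger.
Te > P: the two effects oppose for this pair; the down-group effect wins (136 vs 111 pm).
Na > Te: period and group pull opposite ways; the across-period shift dominates (155 vs 136 pm).
Ca > Na: period and group pull opposite ways; the down-group shift dominates (171 vs 155 pm).
For reference (pm): Na 155, P 111, Cl 99, Ca 171, Te 136.
So from smallest to largest: Cl < P < Te < Na < Ca.

Cl, P, Te, Na, Ca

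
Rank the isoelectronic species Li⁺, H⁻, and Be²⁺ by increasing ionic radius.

All of these have 2 electrons, so size is governed by nuclear charge alone: the more protons, the stronger the pull on the same electron cloud, and the smaller the ion.
Nuclear charges: Be²⁺ (Z=4), Li⁺ (Z=3), H⁻ (Z=1).
Smallest to largest: Be²⁺ < Li⁺ < H⁻.

Be²⁺, Li⁺, H⁻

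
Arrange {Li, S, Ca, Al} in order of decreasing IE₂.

Li > S > Al > Ca

IE_2 is the cost of taking one more electron from the +1 cation: Li⁺ is the bare [He] core; S⁺ still has 5 valence electrons; Ca⁺ still has 1 valence electron; Al⁺ still has 2 valence electrons.
Breaking into a closed-shell core is much more expensive than removing a leftover valence electron — Li has the largest IE_2 here.
Valence configurations: S⁺ [Ne]3s²3p³, Ca⁺ [Ar]4s¹, Al⁺ [Ne]3s².
Tabulated IE_2 (kJ/mol): Li 7298, S 2252, Ca 1145, Al 1817.
Hence IE_2: Ca < Al < S < Li.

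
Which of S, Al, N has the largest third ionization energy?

N

After 2 electrons have been removed, what remains? S²⁺ still has 4 valence electrons; Al²⁺ still has 1 valence electron; N²⁺ still has 3 valence electrons.
All are still removing valence electrons, so compare the +2 ions as you would atoms: IE_3 generally rises across a period (higher Z_eff) and falls down a group (larger shell), subject to the usual subshell exceptions.
Valence configurations: S²⁺ [Ne]3s²3p², Al²⁺ [Ne]3s¹, N²⁺ [He]2s²2p¹.
Tabulated IE_3 (kJ/mol): S 3357, Al 2745, N 4578.
Hence IE_3: Al < S < N.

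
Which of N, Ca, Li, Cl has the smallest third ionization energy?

Cl

After 2 electrons have been removed, what remains? N²⁺ still has 3 valence electrons; Ca²⁺ is the bare [Ar] core; Li²⁺ is already 1 electron into the core; Cl²⁺ still has 5 valence electrons.
Pulling an electron out of a noble-gas core costs far more than removing a remaining valence electron, so Ca and Li sit at the high end of IE_3.
Valence configurations: N²⁺ [He]2s²2p¹, Cl²⁺ [Ne]3s²3p³.
Tabulated IE_3 (kJ/mol): N 4578, Ca 4912, Li 11815, Cl 3822.
So the third ionization energies run Cl < N < Ca < Li.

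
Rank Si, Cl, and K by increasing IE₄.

Si < Cl < K

Consider each +3 ion: Si³⁺ still has 1 valence electron; Cl³⁺ still has 4 valence electrons; K³⁺ is already 2 electrons into the core.
Pulling an electron out of a noble-gas core costs far more than removing a remaining valence electron, so K sits at the high end of IE_4.
Valence configurations: Si³⁺ [Ne]3s¹, Cl³⁺ [Ne]3s²3p².
The numbers (kJ/mol): Si 4356, Cl 5159, K 5877.
Putting it together, IE_4: Si < Cl < K.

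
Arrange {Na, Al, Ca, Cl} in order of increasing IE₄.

After 3 electrons have been removed, what remains? Na³⁺ is already 2 electrons into the core; Al³⁺ is the bare [Ne] core; Ca³⁺ is already 1 electron into the core; Cl³⁺ still has 4 valence electrons.
Pulling an electron out of a noble-gas core costs far more than removing a remaining valence electron, so Ca, Na and Al sit at the high end of IE_4.
The numbers (kJ/mol): Na 9543, Al 11577, Ca 6491, Cl 5159.
So the fourth ionization energies run Cl < Ca < Na < Al.

Cl < Ca < Na < Al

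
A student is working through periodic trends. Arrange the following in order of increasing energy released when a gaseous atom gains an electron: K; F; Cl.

F is in period 2, group 17; Cl is in period 3, group 17; K is in period 4, group 1.
Atoms with high Z_eff and room in the valence shell (especially the halogens) have the most exothermic electron affinities.
Neither a single period nor a single group — weigh both effects.
F > K: relative to K, both the across-period and down-group shifts push F's electron affinity up.
Cl > F: this pair runs against the simple trend — see the exception note.
Note the exception: Cl has a higher electron affinity than F, contrary to the simple trend — F's small 2p subshell makes the incoming electron feel strong e⁻–e⁻ repulsion, so Cl actually releases more energy on gaining an electron.
Tabulated electron affinity (kJ/mol): F 328, Cl 349, K 48.
So from lowest to highest: K < F < Cl.

K < F < Cl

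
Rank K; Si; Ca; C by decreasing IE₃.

Ca > C > K > Si

Consider each +2 ion: K²⁺ is already 1 electron into the core; Si²⁺ still has 2 valence electrons; Ca²⁺ is the bare [Ar] core; C²⁺ still has 2 valence electrons.
Usually core removal costs more than valence removal, but here the competition is close: a tightly held n=2 valence electron can cost more to remove than an n=3 core electron, so the actual values have to decide it.
Valence configurations: Si²⁺ [Ne]3s², C²⁺ [He]2s².
Approximate IE_3 values (kJ/mol): K 4420, Si 3232, Ca 4912, C 4620.
Hence IE_3: Si < K < C < Ca.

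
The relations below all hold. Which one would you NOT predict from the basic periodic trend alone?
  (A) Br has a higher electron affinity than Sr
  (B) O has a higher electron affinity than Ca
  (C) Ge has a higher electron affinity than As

(C)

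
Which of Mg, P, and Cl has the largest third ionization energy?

Mg

After 2 electrons have been removed, what remains? Mg²⁺ is the bare [Ne] core; P²⁺ still has 3 valence electrons; Cl²⁺ still has 5 valence electrons.
Core electrons are held far more tightly than valence electrons, so Mg tops the IE_3 order.
Valence configurations: P²⁺ [Ne]3s²3p¹, Cl²⁺ [Ne]3s²3p³.
Tabulated IE_3 (kJ/mol): Mg 7733, P 2914, Cl 3822.
Putting it together, IE_3: P < Cl < Mg.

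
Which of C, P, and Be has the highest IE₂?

C

After 1 electron has been removed, what remains? C⁺ still has 3 valence electrons; P⁺ still has 4 valence electrons; Be⁺ still has 1 valence electron.
All are still removing valence electrons, so compare the +1 ions as you would atoms: IE_2 generally rises across a period (higher Z_eff) and falls down a group (larger shell), subject to the usual subshell exceptions.
Valence configurations: C⁺ [He]2s²2p¹, P⁺ [Ne]3s²3p², Be⁺ [He]2s¹.
Tabulated IE_2 (kJ/mol): C 2353, P 1907, Be 1757.
Hence IE_2: Be < P < C.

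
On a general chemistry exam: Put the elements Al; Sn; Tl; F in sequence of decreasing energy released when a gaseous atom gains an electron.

F > Sn > Al > Tl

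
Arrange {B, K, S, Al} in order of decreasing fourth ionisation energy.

B > Al > K > S

IE_4 is the cost of taking one more electron from the +3 cation: B³⁺ is the bare [He] core; K³⁺ is already 2 electrons into the core; S³⁺ still has 3 valence electrons; Al³⁺ is the bare [Ne] core.
Pulling an electron out of a noble-gas core costs far more than removing a remaining valence electron, so K, Al and B sit at the high end of IE_4.
The numbers (kJ/mol): B 25026, K 5877, S 4556, Al 11577.
Hence IE_4: S < K < Al < B.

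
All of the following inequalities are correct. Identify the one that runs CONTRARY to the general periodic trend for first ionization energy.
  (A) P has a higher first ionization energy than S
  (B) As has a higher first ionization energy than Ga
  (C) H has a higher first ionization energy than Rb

(A)

The general trend: first ionization energy increases across a period and decreases down a group.
(A) P (period 3, group 15) vs S (period 3, group 16): the stated order contradicts the simple trend.
(B) As (period 4, group 15) vs Ga (period 4, group 13): the stated order agrees with the simple trend.
(C) H (period 1, group 1) vs Rb (period 5, group 1): the stated order agrees with the simple trend.
The exception is (A): S (3p⁴) ionizes more easily than half-filled P (3p³) because the paired 3p electron in S is pushed out by e⁻–e⁻ repulsion.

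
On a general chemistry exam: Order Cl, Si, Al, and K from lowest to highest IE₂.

The second ionization energy removes an electron from the +1 ion. For each element: Cl⁺ still has 6 valence electrons; Si⁺ still has 3 valence electrons; Al⁺ still has 2 valence electrons; K⁺ is the bare [Ar] core.
Core electrons are held far more tightly than valence electrons, so K tops the IE_2 order.
Valence configurations: Cl⁺ [Ne]3s²3p⁴, Si⁺ [Ne]3s²3p¹, Al⁺ [Ne]3s².
Si⁺ loses a lone 3p electron whereas Al⁺ must break into a filled 3s² pair, so IE_2(Al) > IE_2(Si) even though Si has the higher nuclear charge.
The numbers (kJ/mol): Cl 2298, Si 1577, Al 1817, K 3052.
So the second ionization energies run Si < Al < Cl < K.

Si < Al < Cl < K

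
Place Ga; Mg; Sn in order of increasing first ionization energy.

Mg is in period 3, group 2; Ga is in period 4, group 13; Sn is in period 5, group 14.
IE₁ increases left→right with effective nuclear charge and decreases top→bottom as the valence shell moves farther out.
A diagonal step moves right (one effect) and down (the opposite effect) at once.
Sn > Ga: the two effects oppose for this pair; the across-period effect wins (709 vs 579 kJ/mol).
Mg > Sn: period and group pull opposite ways; the down-group shift dominates (738 vs 709 kJ/mol).
For reference (kJ/mol): Mg 738, Ga 579, Sn 709.
So from lowest to highest: Ga < Sn < Mg.

Ga < Sn < Mg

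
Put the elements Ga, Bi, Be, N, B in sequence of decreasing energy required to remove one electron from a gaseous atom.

N, Be, B, Bi, Ga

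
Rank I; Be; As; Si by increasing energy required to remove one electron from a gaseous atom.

Si < Be < As < I

Be is in period 2, group 2; Si is in period 3, group 14; As is in period 4, group 15; I is in period 5, group 17.
Across a period the outer electron is held more tightly (higher IE₁); down a group it sits in a higher shell, more shielded, and comes off more easily.
Here both period and group differ, so the two effects have to be weighed against each other.
Be > Si: the two effects oppose for this pair; the down-group effect wins (900 vs 786 kJ/mol).
As > Be: the two effects oppose for this pair; the across-period effect wins (947 vs 900 kJ/mol).
I > As: period and group pull opposite ways; the across-period shift dominates (1008 vs 947 kJ/mol).
For reference (kJ/mol): Be 900, Si 786, As 947, I 1008.
So from lowest to highest: Si < Be < As < I.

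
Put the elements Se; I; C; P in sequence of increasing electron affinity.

P < C < Se < I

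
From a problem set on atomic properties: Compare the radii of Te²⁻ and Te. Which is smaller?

Forming Te²⁻ adds 2 electrons to Te. More electron–electron repulsion in the same shell, with unchanged nuclear charge, lets the cloud expand.
An anion is larger than its parent atom: Te²⁻ > Te.

Te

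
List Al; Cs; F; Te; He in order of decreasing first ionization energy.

He is in period 1, group 18; F is in period 2, group 17; Al is in period 3, group 13; Te is in period 5, group 16; Cs is in period 6, group 1.
Across a period the outer electron is held more tightly (higher IE₁); down a group it sits in a higher shell, more shielded, and comes off more easily.
These span different periods and groups, so the two trends combine.
Al > Cs: relative to Cs, both the across-period and down-group shifts push Al's first ionization energy up.
Te > Al: period and group pull opposite ways; the across-period shift dominates (869 vs 578 kJ/mol).
F > Te: both effects reinforce here, so F is clearly the higher of the two.
He > F: both effects reinforce here, so He is clearly the higher of the two.
Approximate values (kJ/mol): He 2372, F 1681, Al 578, Te 869, Cs 376.
So from highest to lowest: He > F > Te > Al > Cs.

He > F > Te > Al > Cs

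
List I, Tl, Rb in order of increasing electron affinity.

Tl < Rb < I

Atoms with high Z_eff and room in the valence shell (especially the halogens) have the most exothermic electron affinities.
Here both period and group differ, so the two effects have to be weighed against each other.
Rb > Tl: period and group pull opposite ways; the down-group shift dominates (47 vs 19 kJ/mol).
I > Rb: both are in period 5; the period trend gives I the larger value.
Tabulated electron affinity (kJ/mol): Rb 47, I 295, Tl 19.
So from lowest to highest: Tl < Rb < I.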